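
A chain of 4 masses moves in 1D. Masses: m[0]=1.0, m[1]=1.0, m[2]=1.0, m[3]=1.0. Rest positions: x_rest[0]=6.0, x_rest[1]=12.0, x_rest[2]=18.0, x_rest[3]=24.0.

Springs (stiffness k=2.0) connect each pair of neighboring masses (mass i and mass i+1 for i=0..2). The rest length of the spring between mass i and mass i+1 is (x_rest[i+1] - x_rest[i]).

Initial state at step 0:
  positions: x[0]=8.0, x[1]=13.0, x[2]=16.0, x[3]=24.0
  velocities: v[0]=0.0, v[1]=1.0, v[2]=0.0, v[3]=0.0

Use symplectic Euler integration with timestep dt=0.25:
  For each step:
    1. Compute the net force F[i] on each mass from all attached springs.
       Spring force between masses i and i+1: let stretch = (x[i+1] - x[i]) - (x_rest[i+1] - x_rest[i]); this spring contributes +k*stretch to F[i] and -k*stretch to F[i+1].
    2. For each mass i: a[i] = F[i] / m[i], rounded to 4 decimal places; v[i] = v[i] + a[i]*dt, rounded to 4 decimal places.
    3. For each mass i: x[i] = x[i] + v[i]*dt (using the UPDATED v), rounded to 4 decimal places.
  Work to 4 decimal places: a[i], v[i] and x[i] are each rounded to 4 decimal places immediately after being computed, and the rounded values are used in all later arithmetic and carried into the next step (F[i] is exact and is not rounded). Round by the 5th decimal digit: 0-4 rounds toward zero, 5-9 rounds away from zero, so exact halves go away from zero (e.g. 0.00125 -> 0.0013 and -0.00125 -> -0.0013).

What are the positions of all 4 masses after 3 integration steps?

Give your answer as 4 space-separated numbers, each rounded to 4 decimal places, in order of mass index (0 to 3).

Step 0: x=[8.0000 13.0000 16.0000 24.0000] v=[0.0000 1.0000 0.0000 0.0000]
Step 1: x=[7.8750 13.0000 16.6250 23.7500] v=[-0.5000 0.0000 2.5000 -1.0000]
Step 2: x=[7.6406 12.8125 17.6875 23.3594] v=[-0.9375 -0.7500 4.2500 -1.5625]
Step 3: x=[7.3027 12.5879 18.8496 23.0098] v=[-1.3516 -0.8985 4.6485 -1.3985]

Answer: 7.3027 12.5879 18.8496 23.0098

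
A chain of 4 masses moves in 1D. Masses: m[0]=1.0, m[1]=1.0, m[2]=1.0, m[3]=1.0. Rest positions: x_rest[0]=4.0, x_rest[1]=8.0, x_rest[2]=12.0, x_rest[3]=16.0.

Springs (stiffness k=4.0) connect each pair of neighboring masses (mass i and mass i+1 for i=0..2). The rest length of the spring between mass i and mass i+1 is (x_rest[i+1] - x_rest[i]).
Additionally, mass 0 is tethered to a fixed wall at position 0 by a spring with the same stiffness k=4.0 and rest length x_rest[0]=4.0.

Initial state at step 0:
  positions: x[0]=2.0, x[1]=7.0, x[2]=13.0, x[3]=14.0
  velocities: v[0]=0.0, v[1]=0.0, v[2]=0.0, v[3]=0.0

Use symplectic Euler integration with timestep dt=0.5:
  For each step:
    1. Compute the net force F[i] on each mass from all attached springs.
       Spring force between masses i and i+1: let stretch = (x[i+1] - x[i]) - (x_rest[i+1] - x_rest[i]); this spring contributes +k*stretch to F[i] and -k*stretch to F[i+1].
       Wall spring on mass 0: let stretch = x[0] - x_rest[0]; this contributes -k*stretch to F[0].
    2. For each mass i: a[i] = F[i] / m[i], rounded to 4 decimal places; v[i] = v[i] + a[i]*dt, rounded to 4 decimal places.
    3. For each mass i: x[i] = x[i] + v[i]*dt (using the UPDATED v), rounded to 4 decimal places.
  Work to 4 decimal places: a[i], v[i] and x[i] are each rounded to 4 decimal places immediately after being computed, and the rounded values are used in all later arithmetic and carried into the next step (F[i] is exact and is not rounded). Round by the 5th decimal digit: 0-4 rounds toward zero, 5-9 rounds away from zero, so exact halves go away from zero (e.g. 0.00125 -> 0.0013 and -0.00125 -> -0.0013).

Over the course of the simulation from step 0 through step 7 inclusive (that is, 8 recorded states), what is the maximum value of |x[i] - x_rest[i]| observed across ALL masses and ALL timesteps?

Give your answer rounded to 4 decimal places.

Step 0: x=[2.0000 7.0000 13.0000 14.0000] v=[0.0000 0.0000 0.0000 0.0000]
Step 1: x=[5.0000 8.0000 8.0000 17.0000] v=[6.0000 2.0000 -10.0000 6.0000]
Step 2: x=[6.0000 6.0000 12.0000 15.0000] v=[2.0000 -4.0000 8.0000 -4.0000]
Step 3: x=[1.0000 10.0000 13.0000 14.0000] v=[-10.0000 8.0000 2.0000 -2.0000]
Step 4: x=[4.0000 8.0000 12.0000 16.0000] v=[6.0000 -4.0000 -2.0000 4.0000]
Step 5: x=[7.0000 6.0000 11.0000 18.0000] v=[6.0000 -4.0000 -2.0000 4.0000]
Step 6: x=[2.0000 10.0000 12.0000 17.0000] v=[-10.0000 8.0000 2.0000 -2.0000]
Step 7: x=[3.0000 8.0000 16.0000 15.0000] v=[2.0000 -4.0000 8.0000 -4.0000]
Max displacement = 4.0000

Answer: 4.0000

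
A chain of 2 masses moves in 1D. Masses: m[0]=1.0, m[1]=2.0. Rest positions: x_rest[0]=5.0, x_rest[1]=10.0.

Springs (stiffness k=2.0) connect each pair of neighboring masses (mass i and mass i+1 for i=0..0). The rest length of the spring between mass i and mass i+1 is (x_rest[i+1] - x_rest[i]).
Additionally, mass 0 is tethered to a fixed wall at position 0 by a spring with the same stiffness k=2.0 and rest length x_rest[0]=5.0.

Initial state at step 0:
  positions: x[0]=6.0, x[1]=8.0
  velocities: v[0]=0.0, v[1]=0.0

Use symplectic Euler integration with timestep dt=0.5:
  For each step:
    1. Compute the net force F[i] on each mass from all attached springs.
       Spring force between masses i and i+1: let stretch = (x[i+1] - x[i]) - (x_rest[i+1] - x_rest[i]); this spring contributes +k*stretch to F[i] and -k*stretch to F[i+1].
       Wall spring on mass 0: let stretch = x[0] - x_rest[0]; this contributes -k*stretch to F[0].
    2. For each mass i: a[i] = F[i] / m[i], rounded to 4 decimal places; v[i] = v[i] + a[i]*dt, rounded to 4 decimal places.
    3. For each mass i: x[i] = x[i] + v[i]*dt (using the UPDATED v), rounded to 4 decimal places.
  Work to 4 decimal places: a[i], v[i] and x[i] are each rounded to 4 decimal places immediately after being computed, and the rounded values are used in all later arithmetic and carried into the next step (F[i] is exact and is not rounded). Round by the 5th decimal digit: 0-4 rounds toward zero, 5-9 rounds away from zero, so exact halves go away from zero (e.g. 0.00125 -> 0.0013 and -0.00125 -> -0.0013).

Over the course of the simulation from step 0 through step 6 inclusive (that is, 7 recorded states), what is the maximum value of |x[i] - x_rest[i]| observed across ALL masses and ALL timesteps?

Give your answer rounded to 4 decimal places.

Step 0: x=[6.0000 8.0000] v=[0.0000 0.0000]
Step 1: x=[4.0000 8.7500] v=[-4.0000 1.5000]
Step 2: x=[2.3750 9.5625] v=[-3.2500 1.6250]
Step 3: x=[3.1563 9.8282] v=[1.5625 0.5313]
Step 4: x=[5.6954 9.6759] v=[5.0781 -0.3047]
Step 5: x=[7.3770 9.7785] v=[3.3632 0.2051]
Step 6: x=[6.5709 10.5307] v=[-1.6123 1.5044]
Max displacement = 2.6250

Answer: 2.6250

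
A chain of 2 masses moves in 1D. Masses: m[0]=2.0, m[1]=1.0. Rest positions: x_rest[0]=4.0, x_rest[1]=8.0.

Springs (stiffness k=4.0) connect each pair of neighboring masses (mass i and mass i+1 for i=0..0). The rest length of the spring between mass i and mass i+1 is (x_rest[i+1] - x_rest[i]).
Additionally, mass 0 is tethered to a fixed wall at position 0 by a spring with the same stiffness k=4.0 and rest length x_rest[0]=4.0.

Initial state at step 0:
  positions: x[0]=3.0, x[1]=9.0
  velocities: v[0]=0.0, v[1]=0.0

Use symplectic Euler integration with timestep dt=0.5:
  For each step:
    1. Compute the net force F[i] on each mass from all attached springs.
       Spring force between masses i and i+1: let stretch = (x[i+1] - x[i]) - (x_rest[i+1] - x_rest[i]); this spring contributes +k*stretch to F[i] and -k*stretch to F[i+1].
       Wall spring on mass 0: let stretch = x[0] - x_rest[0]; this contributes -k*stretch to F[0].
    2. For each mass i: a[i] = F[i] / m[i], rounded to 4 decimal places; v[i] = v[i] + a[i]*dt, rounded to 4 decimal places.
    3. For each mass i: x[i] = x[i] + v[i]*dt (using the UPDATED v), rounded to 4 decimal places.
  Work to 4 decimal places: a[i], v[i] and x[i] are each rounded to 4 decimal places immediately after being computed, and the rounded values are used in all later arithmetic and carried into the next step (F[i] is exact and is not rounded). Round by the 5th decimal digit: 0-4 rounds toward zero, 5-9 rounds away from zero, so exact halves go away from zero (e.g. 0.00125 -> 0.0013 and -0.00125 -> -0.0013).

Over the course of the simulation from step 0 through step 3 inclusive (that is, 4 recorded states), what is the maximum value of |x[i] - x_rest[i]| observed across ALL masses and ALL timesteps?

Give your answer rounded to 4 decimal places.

Answer: 1.5000

Derivation:
Step 0: x=[3.0000 9.0000] v=[0.0000 0.0000]
Step 1: x=[4.5000 7.0000] v=[3.0000 -4.0000]
Step 2: x=[5.0000 6.5000] v=[1.0000 -1.0000]
Step 3: x=[3.7500 8.5000] v=[-2.5000 4.0000]
Max displacement = 1.5000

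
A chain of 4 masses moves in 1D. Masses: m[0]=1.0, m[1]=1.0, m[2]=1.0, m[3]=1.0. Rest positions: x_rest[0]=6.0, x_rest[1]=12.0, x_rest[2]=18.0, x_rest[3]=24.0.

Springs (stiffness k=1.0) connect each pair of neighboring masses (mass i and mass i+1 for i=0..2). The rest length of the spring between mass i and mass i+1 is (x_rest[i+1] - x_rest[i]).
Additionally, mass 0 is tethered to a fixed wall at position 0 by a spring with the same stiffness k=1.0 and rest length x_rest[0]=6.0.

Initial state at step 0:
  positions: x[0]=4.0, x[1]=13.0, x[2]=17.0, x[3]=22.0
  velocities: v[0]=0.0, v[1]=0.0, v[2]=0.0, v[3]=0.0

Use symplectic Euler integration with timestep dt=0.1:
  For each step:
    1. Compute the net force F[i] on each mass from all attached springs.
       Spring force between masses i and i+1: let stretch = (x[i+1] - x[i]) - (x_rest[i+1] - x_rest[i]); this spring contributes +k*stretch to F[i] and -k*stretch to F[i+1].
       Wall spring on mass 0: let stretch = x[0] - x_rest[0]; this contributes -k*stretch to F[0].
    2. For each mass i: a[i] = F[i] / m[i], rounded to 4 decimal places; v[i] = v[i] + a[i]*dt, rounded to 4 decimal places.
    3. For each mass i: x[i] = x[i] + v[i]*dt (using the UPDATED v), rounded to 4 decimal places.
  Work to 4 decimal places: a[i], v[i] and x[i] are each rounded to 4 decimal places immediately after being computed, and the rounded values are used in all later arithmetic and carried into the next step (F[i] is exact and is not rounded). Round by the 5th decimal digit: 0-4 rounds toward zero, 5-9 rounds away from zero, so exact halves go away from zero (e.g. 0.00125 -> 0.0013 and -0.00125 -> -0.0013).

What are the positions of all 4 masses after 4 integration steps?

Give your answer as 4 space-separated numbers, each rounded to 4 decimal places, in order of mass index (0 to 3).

Step 0: x=[4.0000 13.0000 17.0000 22.0000] v=[0.0000 0.0000 0.0000 0.0000]
Step 1: x=[4.0500 12.9500 17.0100 22.0100] v=[0.5000 -0.5000 0.1000 0.1000]
Step 2: x=[4.1485 12.8516 17.0294 22.0300] v=[0.9850 -0.9840 0.1940 0.2000]
Step 3: x=[4.2926 12.7080 17.0570 22.0600] v=[1.4405 -1.4365 0.2763 0.2999]
Step 4: x=[4.4779 12.5237 17.0912 22.1000] v=[1.8528 -1.8431 0.3417 0.3996]

Answer: 4.4779 12.5237 17.0912 22.1000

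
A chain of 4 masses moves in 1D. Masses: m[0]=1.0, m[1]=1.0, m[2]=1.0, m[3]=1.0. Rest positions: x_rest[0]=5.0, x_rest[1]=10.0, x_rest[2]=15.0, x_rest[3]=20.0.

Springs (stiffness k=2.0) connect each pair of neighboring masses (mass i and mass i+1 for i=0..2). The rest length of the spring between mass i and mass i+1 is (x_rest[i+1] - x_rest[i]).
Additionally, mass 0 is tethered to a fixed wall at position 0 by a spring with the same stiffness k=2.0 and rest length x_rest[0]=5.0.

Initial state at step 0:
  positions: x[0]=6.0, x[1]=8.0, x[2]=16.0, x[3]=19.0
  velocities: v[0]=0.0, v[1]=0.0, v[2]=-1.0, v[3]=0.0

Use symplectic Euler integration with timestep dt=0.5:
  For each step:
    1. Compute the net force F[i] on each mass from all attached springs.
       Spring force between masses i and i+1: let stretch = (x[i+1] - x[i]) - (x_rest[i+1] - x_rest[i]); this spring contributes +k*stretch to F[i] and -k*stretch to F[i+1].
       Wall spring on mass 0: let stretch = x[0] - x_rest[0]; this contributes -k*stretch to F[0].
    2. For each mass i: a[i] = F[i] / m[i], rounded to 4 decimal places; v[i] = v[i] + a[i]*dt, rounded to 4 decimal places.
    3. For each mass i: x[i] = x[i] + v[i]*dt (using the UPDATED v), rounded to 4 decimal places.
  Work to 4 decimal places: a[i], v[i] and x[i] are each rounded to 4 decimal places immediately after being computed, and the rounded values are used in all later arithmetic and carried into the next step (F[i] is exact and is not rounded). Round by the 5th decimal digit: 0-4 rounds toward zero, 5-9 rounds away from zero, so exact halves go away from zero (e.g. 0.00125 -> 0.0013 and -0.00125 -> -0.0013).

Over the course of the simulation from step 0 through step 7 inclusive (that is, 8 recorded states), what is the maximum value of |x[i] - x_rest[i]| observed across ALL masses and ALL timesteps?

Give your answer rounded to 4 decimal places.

Step 0: x=[6.0000 8.0000 16.0000 19.0000] v=[0.0000 0.0000 -1.0000 0.0000]
Step 1: x=[4.0000 11.0000 13.0000 20.0000] v=[-4.0000 6.0000 -6.0000 2.0000]
Step 2: x=[3.5000 11.5000 12.5000 20.0000] v=[-1.0000 1.0000 -1.0000 0.0000]
Step 3: x=[5.2500 8.5000 15.2500 18.7500] v=[3.5000 -6.0000 5.5000 -2.5000]
Step 4: x=[6.0000 7.2500 16.3750 18.2500] v=[1.5000 -2.5000 2.2500 -1.0000]
Step 5: x=[4.3750 9.9375 13.8750 19.3125] v=[-3.2500 5.3750 -5.0000 2.1250]
Step 6: x=[3.3438 11.8125 12.1250 20.1563] v=[-2.0625 3.7500 -3.5000 1.6875]
Step 7: x=[4.8750 9.6094 14.2344 19.4844] v=[3.0624 -4.4062 4.2188 -1.3438]
Max displacement = 2.8750

Answer: 2.8750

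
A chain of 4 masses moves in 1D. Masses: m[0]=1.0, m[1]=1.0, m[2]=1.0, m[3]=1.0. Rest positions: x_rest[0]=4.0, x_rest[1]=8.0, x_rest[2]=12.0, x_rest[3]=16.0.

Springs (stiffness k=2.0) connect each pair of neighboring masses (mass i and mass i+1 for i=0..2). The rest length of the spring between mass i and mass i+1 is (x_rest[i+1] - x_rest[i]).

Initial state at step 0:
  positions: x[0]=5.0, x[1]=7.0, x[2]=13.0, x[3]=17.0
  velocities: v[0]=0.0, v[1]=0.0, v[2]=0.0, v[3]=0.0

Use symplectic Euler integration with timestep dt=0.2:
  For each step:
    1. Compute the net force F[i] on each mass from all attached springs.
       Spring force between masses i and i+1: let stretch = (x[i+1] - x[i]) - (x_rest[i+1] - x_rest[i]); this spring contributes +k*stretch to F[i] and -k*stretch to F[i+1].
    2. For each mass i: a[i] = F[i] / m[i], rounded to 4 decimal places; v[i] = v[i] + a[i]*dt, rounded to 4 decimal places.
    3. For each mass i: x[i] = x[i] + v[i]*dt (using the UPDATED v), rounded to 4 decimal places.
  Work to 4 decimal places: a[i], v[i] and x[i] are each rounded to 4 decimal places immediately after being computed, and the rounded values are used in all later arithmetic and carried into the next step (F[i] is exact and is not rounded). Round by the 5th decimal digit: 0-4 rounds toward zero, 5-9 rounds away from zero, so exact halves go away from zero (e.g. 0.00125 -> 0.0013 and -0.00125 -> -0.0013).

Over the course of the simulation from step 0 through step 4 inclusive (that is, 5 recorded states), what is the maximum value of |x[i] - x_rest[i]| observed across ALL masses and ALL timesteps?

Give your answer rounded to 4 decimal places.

Answer: 1.1792

Derivation:
Step 0: x=[5.0000 7.0000 13.0000 17.0000] v=[0.0000 0.0000 0.0000 0.0000]
Step 1: x=[4.8400 7.3200 12.8400 17.0000] v=[-0.8000 1.6000 -0.8000 0.0000]
Step 2: x=[4.5584 7.8832 12.5712 16.9872] v=[-1.4080 2.8160 -1.3440 -0.0640]
Step 3: x=[4.2228 8.5555 12.2806 16.9411] v=[-1.6781 3.3613 -1.4528 -0.2304]
Step 4: x=[3.9138 9.1792 12.0649 16.8422] v=[-1.5450 3.1183 -1.0786 -0.4946]
Max displacement = 1.1792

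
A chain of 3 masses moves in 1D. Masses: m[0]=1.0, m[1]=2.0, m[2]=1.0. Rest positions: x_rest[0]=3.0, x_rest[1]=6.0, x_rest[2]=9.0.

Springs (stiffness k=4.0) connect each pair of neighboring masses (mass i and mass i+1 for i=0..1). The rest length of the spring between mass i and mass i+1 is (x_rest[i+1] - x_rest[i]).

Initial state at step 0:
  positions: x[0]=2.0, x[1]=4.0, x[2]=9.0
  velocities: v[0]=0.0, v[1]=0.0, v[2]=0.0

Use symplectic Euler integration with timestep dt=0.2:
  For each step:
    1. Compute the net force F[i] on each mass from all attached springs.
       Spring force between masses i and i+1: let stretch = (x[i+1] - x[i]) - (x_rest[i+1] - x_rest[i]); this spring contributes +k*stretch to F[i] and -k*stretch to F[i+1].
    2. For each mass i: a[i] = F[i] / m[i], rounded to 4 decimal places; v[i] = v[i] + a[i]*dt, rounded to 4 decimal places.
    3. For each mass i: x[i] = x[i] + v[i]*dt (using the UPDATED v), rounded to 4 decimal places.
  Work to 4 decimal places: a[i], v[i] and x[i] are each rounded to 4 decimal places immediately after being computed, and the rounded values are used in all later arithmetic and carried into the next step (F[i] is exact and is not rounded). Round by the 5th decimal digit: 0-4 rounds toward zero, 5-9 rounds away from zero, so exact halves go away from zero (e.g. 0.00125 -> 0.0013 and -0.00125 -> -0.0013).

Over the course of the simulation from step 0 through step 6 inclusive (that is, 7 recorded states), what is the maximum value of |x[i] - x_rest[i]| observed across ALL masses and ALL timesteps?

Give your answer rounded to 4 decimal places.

Step 0: x=[2.0000 4.0000 9.0000] v=[0.0000 0.0000 0.0000]
Step 1: x=[1.8400 4.2400 8.6800] v=[-0.8000 1.2000 -1.6000]
Step 2: x=[1.5840 4.6432 8.1296] v=[-1.2800 2.0160 -2.7520]
Step 3: x=[1.3375 5.0806 7.5014] v=[-1.2326 2.1869 -3.1411]
Step 4: x=[1.2099 5.4122 6.9659] v=[-0.6381 1.6580 -2.6777]
Step 5: x=[1.2746 5.5319 6.6618] v=[0.3237 0.5986 -1.5207]
Step 6: x=[1.5405 5.4014 6.6569] v=[1.3295 -0.6524 -0.0246]
Max displacement = 2.3431

Answer: 2.3431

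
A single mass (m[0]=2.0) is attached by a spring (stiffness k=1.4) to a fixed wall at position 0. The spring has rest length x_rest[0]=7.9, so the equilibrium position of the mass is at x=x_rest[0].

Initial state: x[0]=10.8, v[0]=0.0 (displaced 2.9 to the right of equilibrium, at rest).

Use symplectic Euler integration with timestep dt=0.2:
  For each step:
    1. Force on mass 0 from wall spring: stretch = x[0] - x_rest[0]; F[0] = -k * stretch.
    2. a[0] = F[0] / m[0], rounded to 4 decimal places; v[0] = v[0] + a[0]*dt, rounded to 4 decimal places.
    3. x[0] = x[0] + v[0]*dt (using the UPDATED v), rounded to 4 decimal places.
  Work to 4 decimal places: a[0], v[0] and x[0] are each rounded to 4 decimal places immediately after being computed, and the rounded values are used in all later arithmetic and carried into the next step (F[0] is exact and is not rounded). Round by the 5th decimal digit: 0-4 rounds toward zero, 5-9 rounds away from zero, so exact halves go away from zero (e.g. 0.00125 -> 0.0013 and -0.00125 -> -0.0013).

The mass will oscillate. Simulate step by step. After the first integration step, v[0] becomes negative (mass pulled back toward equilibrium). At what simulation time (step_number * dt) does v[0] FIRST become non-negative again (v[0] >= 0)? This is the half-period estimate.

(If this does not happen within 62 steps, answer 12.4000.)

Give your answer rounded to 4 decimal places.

Step 0: x=[10.8000] v=[0.0000]
Step 1: x=[10.7188] v=[-0.4060]
Step 2: x=[10.5587] v=[-0.8006]
Step 3: x=[10.3241] v=[-1.1728]
Step 4: x=[10.0217] v=[-1.5122]
Step 5: x=[9.6599] v=[-1.8092]
Step 6: x=[9.2488] v=[-2.0556]
Step 7: x=[8.7999] v=[-2.2444]
Step 8: x=[8.3258] v=[-2.3704]
Step 9: x=[7.8398] v=[-2.4300]
Step 10: x=[7.3555] v=[-2.4216]
Step 11: x=[6.8864] v=[-2.3454]
Step 12: x=[6.4457] v=[-2.2035]
Step 13: x=[6.0457] v=[-1.9999]
Step 14: x=[5.6976] v=[-1.7403]
Step 15: x=[5.4112] v=[-1.4320]
Step 16: x=[5.1945] v=[-1.0836]
Step 17: x=[5.0535] v=[-0.7048]
Step 18: x=[4.9922] v=[-0.3063]
Step 19: x=[5.0124] v=[0.1008]
First v>=0 after going negative at step 19, time=3.8000

Answer: 3.8000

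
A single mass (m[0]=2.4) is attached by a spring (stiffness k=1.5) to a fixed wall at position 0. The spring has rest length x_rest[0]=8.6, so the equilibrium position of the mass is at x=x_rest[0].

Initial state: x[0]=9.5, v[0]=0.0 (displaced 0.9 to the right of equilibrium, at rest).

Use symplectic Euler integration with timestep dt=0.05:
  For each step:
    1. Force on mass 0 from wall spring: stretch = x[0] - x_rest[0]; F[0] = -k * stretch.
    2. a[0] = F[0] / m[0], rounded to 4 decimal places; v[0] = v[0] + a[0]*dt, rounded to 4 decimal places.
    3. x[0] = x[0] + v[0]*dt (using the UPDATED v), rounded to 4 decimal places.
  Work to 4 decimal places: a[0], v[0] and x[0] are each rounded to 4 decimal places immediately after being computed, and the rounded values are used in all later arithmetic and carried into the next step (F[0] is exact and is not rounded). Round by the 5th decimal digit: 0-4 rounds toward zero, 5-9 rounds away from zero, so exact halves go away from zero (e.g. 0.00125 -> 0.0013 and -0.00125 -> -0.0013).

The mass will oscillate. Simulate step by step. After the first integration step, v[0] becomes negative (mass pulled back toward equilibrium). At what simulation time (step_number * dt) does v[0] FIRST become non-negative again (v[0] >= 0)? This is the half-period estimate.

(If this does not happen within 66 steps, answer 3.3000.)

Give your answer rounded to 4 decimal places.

Answer: 3.3000

Derivation:
Step 0: x=[9.5000] v=[0.0000]
Step 1: x=[9.4986] v=[-0.0281]
Step 2: x=[9.4958] v=[-0.0562]
Step 3: x=[9.4916] v=[-0.0842]
Step 4: x=[9.4860] v=[-0.1121]
Step 5: x=[9.4790] v=[-0.1398]
Step 6: x=[9.4706] v=[-0.1673]
Step 7: x=[9.4609] v=[-0.1945]
Step 8: x=[9.4498] v=[-0.2214]
Step 9: x=[9.4374] v=[-0.2480]
Step 10: x=[9.4237] v=[-0.2742]
Step 11: x=[9.4087] v=[-0.2999]
Step 12: x=[9.3924] v=[-0.3252]
Step 13: x=[9.3749] v=[-0.3500]
Step 14: x=[9.3562] v=[-0.3742]
Step 15: x=[9.3363] v=[-0.3978]
Step 16: x=[9.3153] v=[-0.4208]
Step 17: x=[9.2931] v=[-0.4432]
Step 18: x=[9.2699] v=[-0.4649]
Step 19: x=[9.2456] v=[-0.4858]
Step 20: x=[9.2203] v=[-0.5060]
Step 21: x=[9.1940] v=[-0.5254]
Step 22: x=[9.1668] v=[-0.5440]
Step 23: x=[9.1387] v=[-0.5617]
Step 24: x=[9.1098] v=[-0.5785]
Step 25: x=[9.0801] v=[-0.5944]
Step 26: x=[9.0496] v=[-0.6094]
Step 27: x=[9.0184] v=[-0.6235]
Step 28: x=[8.9866] v=[-0.6366]
Step 29: x=[8.9542] v=[-0.6487]
Step 30: x=[8.9212] v=[-0.6598]
Step 31: x=[8.8877] v=[-0.6698]
Step 32: x=[8.8538] v=[-0.6788]
Step 33: x=[8.8195] v=[-0.6867]
Step 34: x=[8.7848] v=[-0.6936]
Step 35: x=[8.7498] v=[-0.6994]
Step 36: x=[8.7146] v=[-0.7041]
Step 37: x=[8.6792] v=[-0.7077]
Step 38: x=[8.6437] v=[-0.7102]
Step 39: x=[8.6081] v=[-0.7116]
Step 40: x=[8.5725] v=[-0.7119]
Step 41: x=[8.5370] v=[-0.7110]
Step 42: x=[8.5016] v=[-0.7090]
Step 43: x=[8.4663] v=[-0.7059]
Step 44: x=[8.4312] v=[-0.7017]
Step 45: x=[8.3964] v=[-0.6964]
Step 46: x=[8.3619] v=[-0.6900]
Step 47: x=[8.3278] v=[-0.6826]
Step 48: x=[8.2941] v=[-0.6741]
Step 49: x=[8.2609] v=[-0.6645]
Step 50: x=[8.2282] v=[-0.6539]
Step 51: x=[8.1961] v=[-0.6423]
Step 52: x=[8.1646] v=[-0.6297]
Step 53: x=[8.1338] v=[-0.6161]
Step 54: x=[8.1037] v=[-0.6015]
Step 55: x=[8.0744] v=[-0.5860]
Step 56: x=[8.0459] v=[-0.5696]
Step 57: x=[8.0183] v=[-0.5523]
Step 58: x=[7.9916] v=[-0.5341]
Step 59: x=[7.9658] v=[-0.5151]
Step 60: x=[7.9410] v=[-0.4953]
Step 61: x=[7.9173] v=[-0.4747]
Step 62: x=[7.8946] v=[-0.4534]
Step 63: x=[7.8730] v=[-0.4314]
Step 64: x=[7.8526] v=[-0.4087]
Step 65: x=[7.8333] v=[-0.3853]
Step 66: x=[7.8152] v=[-0.3613]
v[0] did not become non-negative within 66 steps; using fallback time=3.3000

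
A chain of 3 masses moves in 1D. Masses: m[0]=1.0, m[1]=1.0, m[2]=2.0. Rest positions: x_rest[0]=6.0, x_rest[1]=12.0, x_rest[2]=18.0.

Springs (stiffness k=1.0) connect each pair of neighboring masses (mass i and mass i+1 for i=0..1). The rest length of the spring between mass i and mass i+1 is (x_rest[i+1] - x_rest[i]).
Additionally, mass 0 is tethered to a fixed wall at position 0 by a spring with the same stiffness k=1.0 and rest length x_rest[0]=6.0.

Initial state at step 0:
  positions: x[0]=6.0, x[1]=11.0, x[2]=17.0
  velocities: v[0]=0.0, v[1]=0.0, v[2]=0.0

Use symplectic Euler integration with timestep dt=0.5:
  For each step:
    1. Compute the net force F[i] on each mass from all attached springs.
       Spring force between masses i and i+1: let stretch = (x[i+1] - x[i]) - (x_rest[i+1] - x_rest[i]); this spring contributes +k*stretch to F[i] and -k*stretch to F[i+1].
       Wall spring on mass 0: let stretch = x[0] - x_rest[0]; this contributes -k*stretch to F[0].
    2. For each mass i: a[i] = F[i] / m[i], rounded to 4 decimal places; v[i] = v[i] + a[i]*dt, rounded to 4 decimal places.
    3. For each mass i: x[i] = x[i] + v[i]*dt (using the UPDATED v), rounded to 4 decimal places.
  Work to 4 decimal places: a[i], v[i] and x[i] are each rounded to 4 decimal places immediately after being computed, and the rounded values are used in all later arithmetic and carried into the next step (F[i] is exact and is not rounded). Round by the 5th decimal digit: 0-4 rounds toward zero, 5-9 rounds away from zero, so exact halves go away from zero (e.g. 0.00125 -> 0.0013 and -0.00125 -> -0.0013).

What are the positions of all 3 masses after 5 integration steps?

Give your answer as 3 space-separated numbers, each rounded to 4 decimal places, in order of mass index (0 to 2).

Step 0: x=[6.0000 11.0000 17.0000] v=[0.0000 0.0000 0.0000]
Step 1: x=[5.7500 11.2500 17.0000] v=[-0.5000 0.5000 0.0000]
Step 2: x=[5.4375 11.5625 17.0313] v=[-0.6250 0.6250 0.0625]
Step 3: x=[5.2969 11.7110 17.1290] v=[-0.2813 0.2969 0.1953]
Step 4: x=[5.4356 11.6104 17.2994] v=[0.2773 -0.2012 0.3408]
Step 5: x=[5.7591 11.3884 17.5087] v=[0.6469 -0.4441 0.4186]

Answer: 5.7591 11.3884 17.5087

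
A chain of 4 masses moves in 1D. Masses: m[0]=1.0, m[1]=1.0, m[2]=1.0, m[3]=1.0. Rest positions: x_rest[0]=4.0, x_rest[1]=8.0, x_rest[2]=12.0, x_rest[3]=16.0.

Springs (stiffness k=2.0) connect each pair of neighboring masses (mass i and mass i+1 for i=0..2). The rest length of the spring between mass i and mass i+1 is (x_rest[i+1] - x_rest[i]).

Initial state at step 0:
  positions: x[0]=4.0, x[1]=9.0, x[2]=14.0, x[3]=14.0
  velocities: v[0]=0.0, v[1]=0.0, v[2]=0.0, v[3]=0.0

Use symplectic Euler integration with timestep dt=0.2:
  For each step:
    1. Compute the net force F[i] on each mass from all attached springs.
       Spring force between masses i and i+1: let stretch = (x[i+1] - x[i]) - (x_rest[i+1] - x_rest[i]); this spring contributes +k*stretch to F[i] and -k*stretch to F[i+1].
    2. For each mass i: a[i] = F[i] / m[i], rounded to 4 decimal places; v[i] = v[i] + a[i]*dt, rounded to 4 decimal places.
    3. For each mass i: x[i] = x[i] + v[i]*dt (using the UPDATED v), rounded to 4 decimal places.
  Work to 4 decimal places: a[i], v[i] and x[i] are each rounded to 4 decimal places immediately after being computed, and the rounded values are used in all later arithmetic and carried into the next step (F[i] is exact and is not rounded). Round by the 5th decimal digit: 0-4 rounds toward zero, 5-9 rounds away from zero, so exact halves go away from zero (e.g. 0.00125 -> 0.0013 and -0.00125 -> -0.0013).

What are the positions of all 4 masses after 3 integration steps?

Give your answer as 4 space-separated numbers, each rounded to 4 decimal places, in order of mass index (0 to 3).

Answer: 4.4465 8.8828 12.0270 15.6438

Derivation:
Step 0: x=[4.0000 9.0000 14.0000 14.0000] v=[0.0000 0.0000 0.0000 0.0000]
Step 1: x=[4.0800 9.0000 13.6000 14.3200] v=[0.4000 0.0000 -2.0000 1.6000]
Step 2: x=[4.2336 8.9744 12.8896 14.9024] v=[0.7680 -0.1280 -3.5520 2.9120]
Step 3: x=[4.4465 8.8828 12.0270 15.6438] v=[1.0643 -0.4582 -4.3130 3.7069]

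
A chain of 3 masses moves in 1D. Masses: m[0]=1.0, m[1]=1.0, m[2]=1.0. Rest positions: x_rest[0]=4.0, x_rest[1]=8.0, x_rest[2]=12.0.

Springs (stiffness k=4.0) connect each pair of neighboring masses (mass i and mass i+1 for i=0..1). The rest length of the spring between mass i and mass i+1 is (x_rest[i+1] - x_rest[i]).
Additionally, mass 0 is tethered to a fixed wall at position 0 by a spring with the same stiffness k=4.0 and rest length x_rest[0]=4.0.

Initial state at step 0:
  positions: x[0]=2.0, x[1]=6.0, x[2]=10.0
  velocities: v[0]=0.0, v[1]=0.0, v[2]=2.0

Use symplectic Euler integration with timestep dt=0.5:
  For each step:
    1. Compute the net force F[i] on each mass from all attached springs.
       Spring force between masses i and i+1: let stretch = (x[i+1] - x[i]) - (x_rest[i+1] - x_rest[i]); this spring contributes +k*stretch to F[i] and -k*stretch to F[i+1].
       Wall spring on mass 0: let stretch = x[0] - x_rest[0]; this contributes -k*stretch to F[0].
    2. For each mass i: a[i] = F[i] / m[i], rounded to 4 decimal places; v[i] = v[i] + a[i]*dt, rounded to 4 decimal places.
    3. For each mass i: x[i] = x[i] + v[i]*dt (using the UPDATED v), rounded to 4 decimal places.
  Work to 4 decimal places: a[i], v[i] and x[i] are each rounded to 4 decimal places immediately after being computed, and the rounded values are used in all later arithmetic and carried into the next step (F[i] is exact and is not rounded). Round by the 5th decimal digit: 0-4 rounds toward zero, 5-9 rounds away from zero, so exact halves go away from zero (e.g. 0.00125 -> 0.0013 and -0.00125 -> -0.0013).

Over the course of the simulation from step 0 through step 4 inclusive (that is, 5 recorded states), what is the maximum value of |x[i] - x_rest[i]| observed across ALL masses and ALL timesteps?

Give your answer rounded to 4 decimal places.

Answer: 3.0000

Derivation:
Step 0: x=[2.0000 6.0000 10.0000] v=[0.0000 0.0000 2.0000]
Step 1: x=[4.0000 6.0000 11.0000] v=[4.0000 0.0000 2.0000]
Step 2: x=[4.0000 9.0000 11.0000] v=[0.0000 6.0000 0.0000]
Step 3: x=[5.0000 9.0000 13.0000] v=[2.0000 0.0000 4.0000]
Step 4: x=[5.0000 9.0000 15.0000] v=[0.0000 0.0000 4.0000]
Max displacement = 3.0000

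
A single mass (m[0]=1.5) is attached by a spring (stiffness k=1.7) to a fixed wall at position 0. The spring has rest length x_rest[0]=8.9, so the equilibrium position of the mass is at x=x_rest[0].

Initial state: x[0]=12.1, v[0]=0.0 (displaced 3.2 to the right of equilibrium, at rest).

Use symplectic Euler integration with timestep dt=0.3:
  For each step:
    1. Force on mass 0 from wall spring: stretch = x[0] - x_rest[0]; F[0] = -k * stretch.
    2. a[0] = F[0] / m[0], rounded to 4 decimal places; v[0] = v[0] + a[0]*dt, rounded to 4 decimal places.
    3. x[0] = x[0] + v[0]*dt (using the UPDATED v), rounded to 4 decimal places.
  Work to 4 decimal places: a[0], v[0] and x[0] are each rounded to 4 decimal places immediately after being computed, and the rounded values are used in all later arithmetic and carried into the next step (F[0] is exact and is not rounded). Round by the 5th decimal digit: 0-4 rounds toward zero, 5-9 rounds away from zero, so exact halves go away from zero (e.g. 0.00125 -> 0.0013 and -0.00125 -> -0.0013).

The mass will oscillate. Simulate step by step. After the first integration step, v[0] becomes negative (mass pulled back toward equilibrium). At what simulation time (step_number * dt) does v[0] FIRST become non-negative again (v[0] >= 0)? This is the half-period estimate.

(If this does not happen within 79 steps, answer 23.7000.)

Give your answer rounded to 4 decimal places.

Step 0: x=[12.1000] v=[0.0000]
Step 1: x=[11.7736] v=[-1.0880]
Step 2: x=[11.1541] v=[-2.0650]
Step 3: x=[10.3047] v=[-2.8314]
Step 4: x=[9.3120] v=[-3.3090]
Step 5: x=[8.2773] v=[-3.4491]
Step 6: x=[7.3061] v=[-3.2374]
Step 7: x=[6.4975] v=[-2.6955]
Step 8: x=[5.9339] v=[-1.8787]
Step 9: x=[5.6728] v=[-0.8702]
Step 10: x=[5.7409] v=[0.2271]
First v>=0 after going negative at step 10, time=3.0000

Answer: 3.0000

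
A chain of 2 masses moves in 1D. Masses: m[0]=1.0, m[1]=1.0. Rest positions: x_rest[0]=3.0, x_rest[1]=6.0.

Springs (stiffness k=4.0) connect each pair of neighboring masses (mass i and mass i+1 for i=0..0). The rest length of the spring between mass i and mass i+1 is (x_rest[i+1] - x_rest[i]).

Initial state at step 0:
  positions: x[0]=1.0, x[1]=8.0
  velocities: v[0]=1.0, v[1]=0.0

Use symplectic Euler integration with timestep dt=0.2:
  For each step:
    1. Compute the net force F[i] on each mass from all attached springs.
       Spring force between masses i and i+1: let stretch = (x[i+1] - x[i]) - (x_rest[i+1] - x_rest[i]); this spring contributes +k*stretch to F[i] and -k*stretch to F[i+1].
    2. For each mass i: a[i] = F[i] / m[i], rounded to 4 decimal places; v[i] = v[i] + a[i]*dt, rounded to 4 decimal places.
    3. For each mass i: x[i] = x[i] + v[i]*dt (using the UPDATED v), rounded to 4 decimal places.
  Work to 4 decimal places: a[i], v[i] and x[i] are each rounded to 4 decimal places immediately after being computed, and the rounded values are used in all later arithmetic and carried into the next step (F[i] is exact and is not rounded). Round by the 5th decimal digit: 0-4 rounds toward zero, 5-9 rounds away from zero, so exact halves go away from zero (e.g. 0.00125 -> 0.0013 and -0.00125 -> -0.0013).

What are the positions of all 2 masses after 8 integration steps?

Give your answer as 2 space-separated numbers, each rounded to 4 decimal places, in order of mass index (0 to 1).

Answer: 3.2798 7.3202

Derivation:
Step 0: x=[1.0000 8.0000] v=[1.0000 0.0000]
Step 1: x=[1.8400 7.3600] v=[4.2000 -3.2000]
Step 2: x=[3.0832 6.3168] v=[6.2160 -5.2160]
Step 3: x=[4.3638 5.2362] v=[6.4029 -5.4029]
Step 4: x=[5.3040 4.4960] v=[4.7008 -3.7008]
Step 5: x=[5.6349 4.3651] v=[1.6544 -0.6544]
Step 6: x=[5.2826 4.9174] v=[-1.7614 2.7614]
Step 7: x=[4.3919 6.0081] v=[-4.4536 5.4536]
Step 8: x=[3.2798 7.3202] v=[-5.5606 6.5606]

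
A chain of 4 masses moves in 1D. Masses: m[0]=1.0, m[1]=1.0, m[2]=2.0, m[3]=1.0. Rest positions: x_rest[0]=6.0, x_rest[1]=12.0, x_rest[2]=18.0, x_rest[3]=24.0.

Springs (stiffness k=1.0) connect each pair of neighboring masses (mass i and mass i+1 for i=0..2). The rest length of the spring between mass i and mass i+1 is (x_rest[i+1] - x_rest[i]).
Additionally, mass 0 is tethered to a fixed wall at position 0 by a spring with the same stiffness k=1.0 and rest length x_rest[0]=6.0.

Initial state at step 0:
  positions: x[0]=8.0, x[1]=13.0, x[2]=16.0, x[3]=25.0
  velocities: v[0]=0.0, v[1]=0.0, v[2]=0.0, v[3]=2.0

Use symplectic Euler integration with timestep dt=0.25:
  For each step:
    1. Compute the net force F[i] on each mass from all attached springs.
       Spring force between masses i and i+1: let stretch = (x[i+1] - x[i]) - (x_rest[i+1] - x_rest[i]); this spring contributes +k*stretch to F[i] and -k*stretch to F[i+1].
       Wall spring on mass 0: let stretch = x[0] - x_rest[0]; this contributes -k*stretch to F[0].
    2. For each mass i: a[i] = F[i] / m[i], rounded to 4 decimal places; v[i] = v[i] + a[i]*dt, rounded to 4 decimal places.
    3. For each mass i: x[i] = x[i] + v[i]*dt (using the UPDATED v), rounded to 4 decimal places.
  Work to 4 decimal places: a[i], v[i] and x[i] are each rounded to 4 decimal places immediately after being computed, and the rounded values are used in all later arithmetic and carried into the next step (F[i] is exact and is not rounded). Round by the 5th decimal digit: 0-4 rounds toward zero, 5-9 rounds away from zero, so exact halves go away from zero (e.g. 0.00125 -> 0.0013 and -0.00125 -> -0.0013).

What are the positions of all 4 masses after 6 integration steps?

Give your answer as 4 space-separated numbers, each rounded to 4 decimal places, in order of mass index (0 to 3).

Answer: 5.0755 11.3371 19.0811 24.5417

Derivation:
Step 0: x=[8.0000 13.0000 16.0000 25.0000] v=[0.0000 0.0000 0.0000 2.0000]
Step 1: x=[7.8125 12.8750 16.1875 25.3125] v=[-0.7500 -0.5000 0.7500 1.2500]
Step 2: x=[7.4531 12.6406 16.5567 25.4297] v=[-1.4375 -0.9375 1.4766 0.4688]
Step 3: x=[6.9521 12.3268 17.0808 25.3673] v=[-2.0039 -1.2554 2.0962 -0.2495]
Step 4: x=[6.3525 11.9742 17.7153 25.1620] v=[-2.3983 -1.4106 2.5378 -0.8211]
Step 5: x=[5.7073 11.6290 18.4031 24.8663] v=[-2.5810 -1.3808 2.7510 -1.1828]
Step 6: x=[5.0755 11.3371 19.0811 24.5417] v=[-2.5274 -1.1677 2.7121 -1.2986]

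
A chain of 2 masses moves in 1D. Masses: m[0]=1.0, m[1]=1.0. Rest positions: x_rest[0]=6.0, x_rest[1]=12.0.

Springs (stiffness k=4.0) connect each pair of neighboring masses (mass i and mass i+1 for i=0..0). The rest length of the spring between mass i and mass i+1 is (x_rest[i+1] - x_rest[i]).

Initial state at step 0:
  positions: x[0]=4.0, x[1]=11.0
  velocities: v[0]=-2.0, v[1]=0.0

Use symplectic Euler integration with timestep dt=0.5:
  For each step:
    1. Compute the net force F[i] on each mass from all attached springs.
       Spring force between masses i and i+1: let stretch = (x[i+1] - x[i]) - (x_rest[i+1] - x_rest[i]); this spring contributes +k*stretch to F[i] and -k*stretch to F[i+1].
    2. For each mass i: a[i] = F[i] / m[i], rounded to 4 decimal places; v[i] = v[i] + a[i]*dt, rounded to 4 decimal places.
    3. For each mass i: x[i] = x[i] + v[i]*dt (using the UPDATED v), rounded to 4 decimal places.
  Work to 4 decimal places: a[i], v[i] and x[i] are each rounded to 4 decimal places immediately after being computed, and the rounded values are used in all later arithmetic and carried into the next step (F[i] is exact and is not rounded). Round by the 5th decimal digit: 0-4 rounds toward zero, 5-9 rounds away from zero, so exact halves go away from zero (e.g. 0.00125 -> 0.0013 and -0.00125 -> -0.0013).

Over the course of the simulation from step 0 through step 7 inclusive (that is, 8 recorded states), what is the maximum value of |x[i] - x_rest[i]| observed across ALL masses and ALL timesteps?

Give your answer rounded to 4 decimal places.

Answer: 5.0000

Derivation:
Step 0: x=[4.0000 11.0000] v=[-2.0000 0.0000]
Step 1: x=[4.0000 10.0000] v=[0.0000 -2.0000]
Step 2: x=[4.0000 9.0000] v=[0.0000 -2.0000]
Step 3: x=[3.0000 9.0000] v=[-2.0000 0.0000]
Step 4: x=[2.0000 9.0000] v=[-2.0000 0.0000]
Step 5: x=[2.0000 8.0000] v=[0.0000 -2.0000]
Step 6: x=[2.0000 7.0000] v=[0.0000 -2.0000]
Step 7: x=[1.0000 7.0000] v=[-2.0000 0.0000]
Max displacement = 5.0000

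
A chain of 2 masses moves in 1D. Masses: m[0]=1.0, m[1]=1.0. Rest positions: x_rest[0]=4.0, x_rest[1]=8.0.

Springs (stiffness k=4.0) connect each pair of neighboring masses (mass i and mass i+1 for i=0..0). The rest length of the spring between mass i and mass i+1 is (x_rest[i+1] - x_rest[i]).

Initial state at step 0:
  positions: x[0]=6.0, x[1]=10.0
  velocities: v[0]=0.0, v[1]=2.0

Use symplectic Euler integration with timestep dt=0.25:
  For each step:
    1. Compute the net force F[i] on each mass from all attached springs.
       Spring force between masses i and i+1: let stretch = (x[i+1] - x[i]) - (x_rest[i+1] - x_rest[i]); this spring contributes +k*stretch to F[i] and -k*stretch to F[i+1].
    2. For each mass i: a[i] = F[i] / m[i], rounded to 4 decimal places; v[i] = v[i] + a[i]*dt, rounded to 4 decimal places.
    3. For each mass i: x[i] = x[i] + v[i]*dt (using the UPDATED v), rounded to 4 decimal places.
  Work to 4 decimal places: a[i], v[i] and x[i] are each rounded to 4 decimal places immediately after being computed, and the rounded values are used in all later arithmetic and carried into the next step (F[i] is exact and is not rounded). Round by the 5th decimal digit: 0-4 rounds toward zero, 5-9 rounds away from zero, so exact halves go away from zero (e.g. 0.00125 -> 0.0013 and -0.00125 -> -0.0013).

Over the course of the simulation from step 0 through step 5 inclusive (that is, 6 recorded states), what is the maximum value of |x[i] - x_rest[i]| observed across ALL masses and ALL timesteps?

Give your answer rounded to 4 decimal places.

Step 0: x=[6.0000 10.0000] v=[0.0000 2.0000]
Step 1: x=[6.0000 10.5000] v=[0.0000 2.0000]
Step 2: x=[6.1250 10.8750] v=[0.5000 1.5000]
Step 3: x=[6.4375 11.0625] v=[1.2500 0.7500]
Step 4: x=[6.9063 11.0938] v=[1.8750 0.1250]
Step 5: x=[7.4219 11.0782] v=[2.0625 -0.0625]
Max displacement = 3.4219

Answer: 3.4219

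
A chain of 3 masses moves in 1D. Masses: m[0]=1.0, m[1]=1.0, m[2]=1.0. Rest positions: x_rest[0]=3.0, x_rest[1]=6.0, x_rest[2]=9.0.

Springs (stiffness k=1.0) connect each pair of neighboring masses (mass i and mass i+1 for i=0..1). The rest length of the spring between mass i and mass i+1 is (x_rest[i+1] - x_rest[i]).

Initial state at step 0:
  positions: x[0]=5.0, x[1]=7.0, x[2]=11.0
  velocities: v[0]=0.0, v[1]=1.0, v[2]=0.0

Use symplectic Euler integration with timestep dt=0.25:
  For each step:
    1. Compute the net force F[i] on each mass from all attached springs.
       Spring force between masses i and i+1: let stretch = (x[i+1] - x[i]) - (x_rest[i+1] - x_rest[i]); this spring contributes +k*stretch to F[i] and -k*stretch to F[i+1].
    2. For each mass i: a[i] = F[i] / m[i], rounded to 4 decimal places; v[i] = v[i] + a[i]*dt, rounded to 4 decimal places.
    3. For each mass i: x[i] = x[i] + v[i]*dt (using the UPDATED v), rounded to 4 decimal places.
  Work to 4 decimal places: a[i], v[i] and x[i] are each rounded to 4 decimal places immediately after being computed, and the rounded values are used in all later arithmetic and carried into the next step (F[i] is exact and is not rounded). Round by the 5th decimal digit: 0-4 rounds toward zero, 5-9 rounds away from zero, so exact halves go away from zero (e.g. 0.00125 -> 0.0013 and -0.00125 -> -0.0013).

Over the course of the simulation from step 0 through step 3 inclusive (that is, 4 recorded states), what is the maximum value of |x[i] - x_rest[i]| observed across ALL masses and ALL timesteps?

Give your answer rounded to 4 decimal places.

Answer: 2.2681

Derivation:
Step 0: x=[5.0000 7.0000 11.0000] v=[0.0000 1.0000 0.0000]
Step 1: x=[4.9375 7.3750 10.9375] v=[-0.2500 1.5000 -0.2500]
Step 2: x=[4.8399 7.8203 10.8399] v=[-0.3906 1.7813 -0.3906]
Step 3: x=[4.7410 8.2681 10.7410] v=[-0.3955 1.7911 -0.3955]
Max displacement = 2.2681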